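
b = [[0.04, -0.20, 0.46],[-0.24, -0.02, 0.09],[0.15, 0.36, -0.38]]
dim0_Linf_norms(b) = [0.24, 0.36, 0.46]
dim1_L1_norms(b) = [0.7, 0.35, 0.89]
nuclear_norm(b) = 1.12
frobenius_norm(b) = 0.78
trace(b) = -0.36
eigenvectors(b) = [[(-0.58+0j), (-0.38-0.43j), (-0.38+0.43j)], [-0.33+0.00j, (0.72+0j), (0.72-0j)], [(0.74+0j), (0.34-0.2j), 0.34+0.20j]]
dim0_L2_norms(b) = [0.29, 0.41, 0.6]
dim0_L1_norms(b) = [0.43, 0.58, 0.93]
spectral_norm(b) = 0.73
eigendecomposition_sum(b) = [[-0.14+0.00j, -0.22+0.00j, 0.31+0.00j], [(-0.08+0j), (-0.12+0j), 0.17+0.00j], [0.18-0.00j, 0.28-0.00j, (-0.39-0j)]] + [[(0.09+0.01j),(0.01-0.06j),(0.08-0.02j)],[(-0.08+0.08j),0.05+0.06j,-0.04+0.09j],[-0.02+0.06j,0.04+0.01j,0.01+0.05j]] + [[(0.09-0.01j), 0.01+0.06j, 0.08+0.02j], [(-0.08-0.08j), 0.05-0.06j, -0.04-0.09j], [(-0.02-0.06j), 0.04-0.01j, (0.01-0.05j)]]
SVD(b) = [[0.66, -0.52, 0.54], [0.17, 0.81, 0.56], [-0.73, -0.28, 0.62]] @ diag([0.7286133137623986, 0.26374935163723684, 0.12393110392114569]) @ [[-0.17, -0.55, 0.82], [-0.97, -0.04, -0.23], [-0.16, 0.84, 0.52]]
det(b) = -0.02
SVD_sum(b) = [[-0.08, -0.26, 0.39], [-0.02, -0.07, 0.10], [0.09, 0.29, -0.44]] + [[0.13, 0.01, 0.03],[-0.21, -0.01, -0.05],[0.07, 0.00, 0.02]] + [[-0.01, 0.06, 0.04], [-0.01, 0.06, 0.04], [-0.01, 0.06, 0.04]]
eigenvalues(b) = [(-0.66+0j), (0.15+0.12j), (0.15-0.12j)]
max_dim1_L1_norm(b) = 0.89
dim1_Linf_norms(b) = [0.46, 0.24, 0.38]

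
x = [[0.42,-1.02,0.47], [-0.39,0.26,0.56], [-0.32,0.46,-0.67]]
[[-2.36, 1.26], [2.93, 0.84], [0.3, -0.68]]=x@ [[-2.5,-2.09],[2.39,-1.71],[2.39,0.84]]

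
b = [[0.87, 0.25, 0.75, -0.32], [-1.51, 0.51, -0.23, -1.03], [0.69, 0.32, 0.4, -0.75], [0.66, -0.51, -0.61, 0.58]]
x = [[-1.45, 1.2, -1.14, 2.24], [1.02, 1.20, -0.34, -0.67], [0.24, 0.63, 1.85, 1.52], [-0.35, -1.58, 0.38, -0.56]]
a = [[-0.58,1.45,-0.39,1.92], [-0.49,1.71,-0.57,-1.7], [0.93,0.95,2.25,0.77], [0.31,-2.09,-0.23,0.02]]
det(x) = -0.04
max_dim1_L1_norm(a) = 4.9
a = b + x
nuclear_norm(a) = 8.53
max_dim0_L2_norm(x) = 2.84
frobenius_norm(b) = 2.80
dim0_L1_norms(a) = [2.31, 6.2, 3.44, 4.41]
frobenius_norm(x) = 4.71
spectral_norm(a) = 3.30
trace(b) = 2.36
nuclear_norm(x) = 7.99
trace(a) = 3.40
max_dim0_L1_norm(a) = 6.2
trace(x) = 1.04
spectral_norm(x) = 3.44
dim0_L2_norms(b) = [1.99, 0.83, 1.07, 1.44]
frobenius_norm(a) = 4.96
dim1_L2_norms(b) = [1.22, 1.91, 1.14, 1.18]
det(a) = -0.79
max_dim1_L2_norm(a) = 2.72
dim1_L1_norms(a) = [4.34, 4.47, 4.9, 2.65]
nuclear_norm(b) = 4.41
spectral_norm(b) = 2.19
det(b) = 0.00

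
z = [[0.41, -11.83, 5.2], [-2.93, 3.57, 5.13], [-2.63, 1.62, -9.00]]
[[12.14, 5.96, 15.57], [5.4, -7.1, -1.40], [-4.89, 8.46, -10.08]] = z@[[-1.32, -0.45, 0.64],[-0.72, -0.95, -0.96],[0.80, -0.98, 0.76]]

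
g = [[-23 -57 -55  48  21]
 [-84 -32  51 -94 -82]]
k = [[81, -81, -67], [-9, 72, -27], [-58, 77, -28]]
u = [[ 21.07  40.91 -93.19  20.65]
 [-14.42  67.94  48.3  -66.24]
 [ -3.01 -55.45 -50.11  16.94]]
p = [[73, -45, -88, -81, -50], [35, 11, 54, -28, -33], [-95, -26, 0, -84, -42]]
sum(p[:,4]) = -125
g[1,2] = 51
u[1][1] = 67.94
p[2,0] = -95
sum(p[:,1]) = -60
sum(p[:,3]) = -193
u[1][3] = -66.24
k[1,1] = 72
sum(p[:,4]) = -125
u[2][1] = -55.45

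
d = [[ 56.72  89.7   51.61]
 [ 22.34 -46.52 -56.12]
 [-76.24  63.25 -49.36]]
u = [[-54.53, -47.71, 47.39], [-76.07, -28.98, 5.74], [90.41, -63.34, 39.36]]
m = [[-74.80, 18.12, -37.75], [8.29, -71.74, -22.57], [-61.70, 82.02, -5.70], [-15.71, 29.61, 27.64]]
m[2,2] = -5.7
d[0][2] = 51.61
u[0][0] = -54.53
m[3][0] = -15.71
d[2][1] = 63.25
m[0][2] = -37.75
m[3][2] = 27.64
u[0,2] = 47.39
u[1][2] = 5.74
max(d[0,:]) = 89.7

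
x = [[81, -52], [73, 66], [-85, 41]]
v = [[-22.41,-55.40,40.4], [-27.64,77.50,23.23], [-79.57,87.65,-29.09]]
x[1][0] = 73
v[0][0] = -22.41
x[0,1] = -52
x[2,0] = -85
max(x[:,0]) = 81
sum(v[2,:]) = -21.009999999999987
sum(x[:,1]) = 55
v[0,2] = 40.4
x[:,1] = [-52, 66, 41]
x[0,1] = -52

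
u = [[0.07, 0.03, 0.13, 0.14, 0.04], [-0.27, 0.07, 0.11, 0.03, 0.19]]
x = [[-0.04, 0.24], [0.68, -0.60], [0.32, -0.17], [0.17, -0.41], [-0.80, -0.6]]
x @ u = [[-0.07, 0.02, 0.02, 0.00, 0.04], [0.21, -0.02, 0.02, 0.08, -0.09], [0.07, -0.0, 0.02, 0.04, -0.02], [0.12, -0.02, -0.02, 0.01, -0.07], [0.11, -0.07, -0.17, -0.13, -0.15]]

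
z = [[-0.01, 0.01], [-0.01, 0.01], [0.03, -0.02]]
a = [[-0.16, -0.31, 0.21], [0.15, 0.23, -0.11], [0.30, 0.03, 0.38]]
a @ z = [[0.01, -0.01],[-0.01, 0.01],[0.01, -0.00]]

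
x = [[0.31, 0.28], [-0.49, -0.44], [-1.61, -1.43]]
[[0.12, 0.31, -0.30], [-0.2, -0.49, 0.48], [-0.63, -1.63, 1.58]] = x @ [[-0.14, 1.92, -0.91], [0.60, -1.02, -0.08]]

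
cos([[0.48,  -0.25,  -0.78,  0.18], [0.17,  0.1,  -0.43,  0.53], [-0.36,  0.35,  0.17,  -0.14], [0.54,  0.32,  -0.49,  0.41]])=[[0.73, 0.17, 0.23, -0.07], [-0.24, 0.99, 0.23, -0.17], [0.12, -0.07, 0.89, -0.02], [-0.32, 0.05, 0.39, 0.76]]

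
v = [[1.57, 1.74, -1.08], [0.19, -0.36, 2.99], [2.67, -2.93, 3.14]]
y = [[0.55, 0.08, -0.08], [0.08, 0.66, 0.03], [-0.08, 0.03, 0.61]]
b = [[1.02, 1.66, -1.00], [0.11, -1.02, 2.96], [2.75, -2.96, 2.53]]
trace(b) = 2.53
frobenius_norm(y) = 1.07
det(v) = 24.40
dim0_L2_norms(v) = [3.1, 3.43, 4.47]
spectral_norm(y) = 0.70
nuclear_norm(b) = 9.13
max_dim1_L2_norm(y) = 0.67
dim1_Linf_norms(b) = [1.66, 2.96, 2.96]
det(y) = 0.21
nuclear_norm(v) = 9.89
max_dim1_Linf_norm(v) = 3.14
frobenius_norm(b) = 6.11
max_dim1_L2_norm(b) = 4.77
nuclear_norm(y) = 1.82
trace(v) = 4.35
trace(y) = 1.82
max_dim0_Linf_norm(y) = 0.66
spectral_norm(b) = 5.51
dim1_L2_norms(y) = [0.56, 0.67, 0.62]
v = b + y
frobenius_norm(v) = 6.43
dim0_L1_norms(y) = [0.71, 0.77, 0.72]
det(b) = 16.88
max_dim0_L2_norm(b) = 4.02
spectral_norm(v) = 5.67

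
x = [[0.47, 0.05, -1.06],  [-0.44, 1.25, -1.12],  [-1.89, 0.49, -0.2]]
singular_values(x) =[2.27, 1.66, 0.54]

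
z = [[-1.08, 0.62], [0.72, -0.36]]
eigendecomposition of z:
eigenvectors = [[-0.84, -0.48], [0.54, -0.87]]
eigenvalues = [-1.48, 0.04]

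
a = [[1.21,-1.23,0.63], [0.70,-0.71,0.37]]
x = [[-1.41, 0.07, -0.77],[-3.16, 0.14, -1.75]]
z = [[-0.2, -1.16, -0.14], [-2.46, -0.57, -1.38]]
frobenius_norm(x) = 3.96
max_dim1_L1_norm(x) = 5.05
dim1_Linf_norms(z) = [1.16, 2.46]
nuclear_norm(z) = 3.99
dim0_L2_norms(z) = [2.47, 1.29, 1.39]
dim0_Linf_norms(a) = [1.21, 1.23, 0.63]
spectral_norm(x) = 3.96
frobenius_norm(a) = 2.12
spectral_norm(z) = 2.92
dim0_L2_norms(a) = [1.4, 1.42, 0.73]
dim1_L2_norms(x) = [1.61, 3.61]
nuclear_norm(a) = 2.13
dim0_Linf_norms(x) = [3.16, 0.14, 1.75]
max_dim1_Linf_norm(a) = 1.23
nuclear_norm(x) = 3.97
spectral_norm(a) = 2.12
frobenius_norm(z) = 3.11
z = x + a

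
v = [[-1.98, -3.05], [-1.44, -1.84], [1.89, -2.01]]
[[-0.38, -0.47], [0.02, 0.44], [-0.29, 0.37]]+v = [[-2.36, -3.52], [-1.42, -1.4], [1.6, -1.64]]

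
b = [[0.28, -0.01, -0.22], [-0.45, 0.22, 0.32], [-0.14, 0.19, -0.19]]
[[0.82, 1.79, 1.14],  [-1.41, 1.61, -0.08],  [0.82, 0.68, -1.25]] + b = [[1.10, 1.78, 0.92], [-1.86, 1.83, 0.24], [0.68, 0.87, -1.44]]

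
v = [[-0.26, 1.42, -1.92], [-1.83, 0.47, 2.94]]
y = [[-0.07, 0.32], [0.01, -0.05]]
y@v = [[-0.57, 0.05, 1.08], [0.09, -0.01, -0.17]]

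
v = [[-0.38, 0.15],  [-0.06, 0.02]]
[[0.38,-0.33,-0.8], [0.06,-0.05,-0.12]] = v@[[-1.17,0.77,1.82], [-0.43,-0.27,-0.69]]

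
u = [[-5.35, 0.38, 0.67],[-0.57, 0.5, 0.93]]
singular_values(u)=[5.45, 0.96]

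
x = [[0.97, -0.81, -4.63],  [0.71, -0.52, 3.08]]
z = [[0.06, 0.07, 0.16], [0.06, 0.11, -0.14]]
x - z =[[0.91, -0.88, -4.79], [0.65, -0.63, 3.22]]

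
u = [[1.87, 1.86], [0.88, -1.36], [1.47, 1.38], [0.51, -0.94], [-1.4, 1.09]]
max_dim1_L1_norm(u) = 3.73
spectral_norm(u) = 3.36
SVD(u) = [[0.78, 0.07], [-0.13, 0.6], [0.60, 0.08], [-0.11, 0.39], [-0.03, -0.69]] @ diag([3.3608081751168912, 2.577318065367073]) @ [[0.66, 0.75], [0.75, -0.66]]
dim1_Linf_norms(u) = [1.87, 1.36, 1.47, 0.94, 1.4]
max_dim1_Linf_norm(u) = 1.87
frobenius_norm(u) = 4.24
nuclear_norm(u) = 5.94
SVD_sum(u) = [[1.73,1.98], [-0.29,-0.34], [1.32,1.51], [-0.25,-0.28], [-0.06,-0.07]] + [[0.14, -0.12], [1.17, -1.02], [0.15, -0.13], [0.76, -0.66], [-1.34, 1.16]]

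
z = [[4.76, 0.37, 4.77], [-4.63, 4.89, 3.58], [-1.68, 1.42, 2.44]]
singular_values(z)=[8.24, 6.78, 0.76]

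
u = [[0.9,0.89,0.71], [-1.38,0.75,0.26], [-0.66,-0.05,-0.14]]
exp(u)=[[0.82, 1.50, 0.92],  [-2.48, 0.89, -0.46],  [-0.65, -0.47, 0.59]]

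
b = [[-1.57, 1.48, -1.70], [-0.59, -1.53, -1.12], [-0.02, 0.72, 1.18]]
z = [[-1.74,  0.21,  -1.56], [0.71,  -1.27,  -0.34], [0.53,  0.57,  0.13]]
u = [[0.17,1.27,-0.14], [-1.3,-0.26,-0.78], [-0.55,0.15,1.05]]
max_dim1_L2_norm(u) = 1.54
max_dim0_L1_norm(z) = 2.98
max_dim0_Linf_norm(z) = 1.74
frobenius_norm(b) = 3.66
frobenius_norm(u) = 2.34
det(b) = 3.41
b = z + u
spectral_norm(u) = 1.61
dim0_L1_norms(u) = [2.02, 1.68, 1.97]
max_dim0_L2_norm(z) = 1.95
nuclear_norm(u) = 4.00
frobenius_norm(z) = 2.89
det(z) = -1.79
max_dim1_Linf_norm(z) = 1.74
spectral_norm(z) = 2.43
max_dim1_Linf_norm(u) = 1.3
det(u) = 2.30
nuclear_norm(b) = 5.62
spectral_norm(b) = 2.82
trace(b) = -1.92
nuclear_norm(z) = 4.41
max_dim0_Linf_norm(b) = 1.7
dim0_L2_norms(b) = [1.68, 2.25, 2.35]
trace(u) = 0.96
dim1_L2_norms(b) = [2.75, 1.99, 1.38]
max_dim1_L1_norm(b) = 4.75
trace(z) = -2.88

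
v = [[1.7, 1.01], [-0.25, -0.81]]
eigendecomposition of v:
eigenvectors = [[0.99, -0.39],[-0.10, 0.92]]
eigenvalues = [1.6, -0.71]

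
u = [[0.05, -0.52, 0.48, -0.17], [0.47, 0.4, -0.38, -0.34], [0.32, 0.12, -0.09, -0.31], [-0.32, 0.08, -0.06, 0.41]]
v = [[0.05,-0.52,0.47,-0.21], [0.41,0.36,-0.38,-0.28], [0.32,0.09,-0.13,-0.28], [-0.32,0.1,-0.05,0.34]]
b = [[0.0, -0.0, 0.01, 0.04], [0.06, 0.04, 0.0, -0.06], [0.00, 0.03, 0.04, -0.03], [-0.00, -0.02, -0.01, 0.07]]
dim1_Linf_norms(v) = [0.52, 0.41, 0.32, 0.34]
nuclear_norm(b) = 0.22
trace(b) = 0.15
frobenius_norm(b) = 0.14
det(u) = 0.00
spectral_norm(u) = 1.03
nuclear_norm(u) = 1.88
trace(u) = 0.77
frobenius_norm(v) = 1.22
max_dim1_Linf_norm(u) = 0.52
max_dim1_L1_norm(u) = 1.59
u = b + v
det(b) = -0.00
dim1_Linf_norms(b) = [0.04, 0.06, 0.04, 0.07]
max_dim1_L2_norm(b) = 0.09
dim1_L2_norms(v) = [0.73, 0.72, 0.45, 0.48]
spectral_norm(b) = 0.12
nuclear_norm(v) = 1.72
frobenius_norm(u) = 1.29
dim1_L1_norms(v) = [1.25, 1.43, 0.82, 0.81]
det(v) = -0.00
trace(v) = 0.62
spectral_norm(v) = 0.95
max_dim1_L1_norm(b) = 0.16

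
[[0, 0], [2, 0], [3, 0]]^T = [[0, 2, 3], [0, 0, 0]]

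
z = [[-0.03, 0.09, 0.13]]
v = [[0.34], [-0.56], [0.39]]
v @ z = [[-0.01, 0.03, 0.04], [0.02, -0.05, -0.07], [-0.01, 0.04, 0.05]]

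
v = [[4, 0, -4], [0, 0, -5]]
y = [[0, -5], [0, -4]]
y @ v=[[0, 0, 25], [0, 0, 20]]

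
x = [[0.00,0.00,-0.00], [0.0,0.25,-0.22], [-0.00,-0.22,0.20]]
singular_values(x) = [0.45, 0.0, 0.0]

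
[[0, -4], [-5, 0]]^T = [[0, -5], [-4, 0]]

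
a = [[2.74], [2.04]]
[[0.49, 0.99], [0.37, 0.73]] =a @ [[0.18, 0.36]]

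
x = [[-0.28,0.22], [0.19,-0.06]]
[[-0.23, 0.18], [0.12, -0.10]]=x@[[0.49, -0.4], [-0.40, 0.32]]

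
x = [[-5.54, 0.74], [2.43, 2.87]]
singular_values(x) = [6.07, 2.91]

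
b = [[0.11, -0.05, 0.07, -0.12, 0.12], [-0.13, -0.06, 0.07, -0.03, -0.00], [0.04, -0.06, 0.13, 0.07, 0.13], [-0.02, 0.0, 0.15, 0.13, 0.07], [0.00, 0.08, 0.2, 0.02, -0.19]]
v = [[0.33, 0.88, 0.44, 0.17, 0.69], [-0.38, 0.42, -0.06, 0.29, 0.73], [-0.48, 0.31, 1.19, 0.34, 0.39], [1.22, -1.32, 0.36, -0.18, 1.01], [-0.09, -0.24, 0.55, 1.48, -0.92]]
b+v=[[0.44,0.83,0.51,0.05,0.81],[-0.51,0.36,0.01,0.26,0.73],[-0.44,0.25,1.32,0.41,0.52],[1.20,-1.32,0.51,-0.05,1.08],[-0.09,-0.16,0.75,1.5,-1.11]]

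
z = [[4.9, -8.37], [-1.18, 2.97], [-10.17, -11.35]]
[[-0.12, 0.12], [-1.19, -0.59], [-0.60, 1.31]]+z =[[4.78, -8.25], [-2.37, 2.38], [-10.77, -10.04]]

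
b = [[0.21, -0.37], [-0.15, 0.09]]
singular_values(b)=[0.45, 0.08]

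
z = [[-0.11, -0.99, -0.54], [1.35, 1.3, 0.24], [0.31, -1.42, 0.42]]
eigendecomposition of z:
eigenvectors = [[-0.24-0.47j, (-0.24+0.47j), (-0.08+0j)], [(-0.11+0.49j), (-0.11-0.49j), -0.41+0.00j], [-0.68+0.00j, (-0.68-0j), (0.91+0j)]]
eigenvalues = [(0.29+1.23j), (0.29-1.23j), (1.03+0j)]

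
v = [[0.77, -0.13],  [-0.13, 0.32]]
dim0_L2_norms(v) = [0.78, 0.35]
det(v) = 0.23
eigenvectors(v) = [[0.97, 0.26], [-0.26, 0.97]]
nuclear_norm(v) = 1.09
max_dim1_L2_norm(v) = 0.78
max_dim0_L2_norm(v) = 0.78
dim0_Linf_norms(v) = [0.77, 0.32]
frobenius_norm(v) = 0.85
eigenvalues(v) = [0.8, 0.29]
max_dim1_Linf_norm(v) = 0.77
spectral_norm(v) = 0.80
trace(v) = 1.09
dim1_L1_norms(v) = [0.9, 0.45]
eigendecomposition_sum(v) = [[0.75, -0.2], [-0.2, 0.05]] + [[0.02, 0.07], [0.07, 0.27]]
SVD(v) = [[-0.97, 0.26], [0.26, 0.97]] @ diag([0.8048557292037257, 0.28514427079627436]) @ [[-0.97, 0.26],[0.26, 0.97]]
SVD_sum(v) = [[0.75, -0.20], [-0.20, 0.05]] + [[0.02, 0.07], [0.07, 0.27]]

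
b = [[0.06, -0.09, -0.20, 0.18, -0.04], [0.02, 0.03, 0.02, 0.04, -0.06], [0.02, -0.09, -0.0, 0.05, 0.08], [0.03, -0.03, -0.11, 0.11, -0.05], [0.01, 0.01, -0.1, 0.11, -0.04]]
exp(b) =[[1.06, -0.09, -0.21, 0.19, -0.05], [0.02, 1.03, 0.02, 0.04, -0.06], [0.02, -0.09, 0.99, 0.06, 0.08], [0.03, -0.03, -0.12, 1.11, -0.06], [0.01, 0.01, -0.10, 0.11, 0.95]]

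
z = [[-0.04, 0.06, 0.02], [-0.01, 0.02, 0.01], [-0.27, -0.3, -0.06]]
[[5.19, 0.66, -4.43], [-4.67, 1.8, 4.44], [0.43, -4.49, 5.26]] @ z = [[0.98, 1.65, 0.38], [-1.03, -1.58, -0.34], [-1.39, -1.64, -0.35]]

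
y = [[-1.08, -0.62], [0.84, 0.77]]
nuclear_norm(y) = 1.86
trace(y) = -0.31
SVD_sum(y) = [[-1.01,-0.72], [0.92,0.66]] + [[-0.07, 0.1],[-0.08, 0.11]]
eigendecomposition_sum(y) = [[-0.95, -0.39], [0.53, 0.22]] + [[-0.13, -0.23], [0.31, 0.55]]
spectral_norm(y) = 1.68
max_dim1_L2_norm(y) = 1.25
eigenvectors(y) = [[-0.87, 0.38],[0.49, -0.92]]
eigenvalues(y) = [-0.73, 0.42]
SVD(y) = [[-0.74, 0.67], [0.67, 0.74]] @ diag([1.6777916573460183, 0.18524350066898831]) @ [[0.81, 0.58], [-0.58, 0.81]]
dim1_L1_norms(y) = [1.7, 1.61]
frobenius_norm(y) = 1.69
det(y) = -0.31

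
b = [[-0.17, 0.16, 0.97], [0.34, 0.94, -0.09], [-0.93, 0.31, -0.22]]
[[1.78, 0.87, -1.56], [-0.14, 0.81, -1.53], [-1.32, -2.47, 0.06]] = b @ [[0.85,2.39,-0.29],[-0.26,0.12,-1.66],[2.03,1.30,-1.39]]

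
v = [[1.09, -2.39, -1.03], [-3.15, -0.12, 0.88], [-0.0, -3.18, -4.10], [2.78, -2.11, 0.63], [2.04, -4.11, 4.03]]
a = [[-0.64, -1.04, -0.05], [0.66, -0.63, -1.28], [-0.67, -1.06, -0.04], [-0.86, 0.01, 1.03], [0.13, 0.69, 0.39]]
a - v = [[-1.73, 1.35, 0.98], [3.81, -0.51, -2.16], [-0.67, 2.12, 4.06], [-3.64, 2.12, 0.4], [-1.91, 4.8, -3.64]]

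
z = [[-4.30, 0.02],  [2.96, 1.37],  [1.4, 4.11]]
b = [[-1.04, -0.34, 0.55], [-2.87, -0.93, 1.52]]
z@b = [[4.41, 1.44, -2.33], [-7.01, -2.28, 3.71], [-13.25, -4.3, 7.02]]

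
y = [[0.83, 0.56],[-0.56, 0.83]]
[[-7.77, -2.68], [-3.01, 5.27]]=y @ [[-4.75, -5.16], [-6.83, 2.87]]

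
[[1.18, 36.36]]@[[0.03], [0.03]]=[[1.13]]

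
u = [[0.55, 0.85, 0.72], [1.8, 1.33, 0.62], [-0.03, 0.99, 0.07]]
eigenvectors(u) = [[(0.46+0j),(-0.1-0.42j),(-0.1+0.42j)], [(0.83+0j),(-0.3+0.37j),(-0.3-0.37j)], [0.32+0.00j,0.76+0.00j,0.76-0.00j]]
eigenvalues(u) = [(2.58+0j), (-0.31+0.5j), (-0.31-0.5j)]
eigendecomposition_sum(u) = [[(0.75-0j), 0.85-0.00j, (0.43+0j)], [(1.35-0j), (1.53-0j), (0.76+0j)], [(0.52-0j), 0.59-0.00j, (0.3+0j)]] + [[(-0.1+0.18j), -0.00-0.12j, 0.15+0.03j], [(0.23-0.04j), -0.10+0.08j, (-0.07-0.15j)], [-0.28-0.24j, (0.2+0.04j), (-0.11+0.24j)]] + [[-0.10-0.18j, -0.00+0.12j, (0.15-0.03j)], [(0.23+0.04j), (-0.1-0.08j), (-0.07+0.15j)], [(-0.28+0.24j), (0.2-0.04j), (-0.11-0.24j)]]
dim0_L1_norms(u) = [2.38, 3.17, 1.41]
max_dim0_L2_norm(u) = 1.88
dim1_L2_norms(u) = [1.24, 2.32, 0.99]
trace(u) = 1.95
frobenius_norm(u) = 2.81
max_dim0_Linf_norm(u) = 1.8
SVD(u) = [[-0.44,0.27,-0.86], [-0.86,-0.39,0.32], [-0.25,0.88,0.41]] @ diag([2.6601934234199933, 0.8219626816910904, 0.4127327221098569]) @ [[-0.67, -0.66, -0.33], [-0.71, 0.71, 0.02], [0.22, 0.24, -0.94]]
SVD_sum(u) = [[0.79, 0.78, 0.38],[1.54, 1.53, 0.75],[0.44, 0.44, 0.22]] + [[-0.16,0.16,0.0],  [0.23,-0.23,-0.01],  [-0.51,0.51,0.01]] + [[-0.08, -0.09, 0.33], [0.03, 0.03, -0.12], [0.04, 0.04, -0.16]]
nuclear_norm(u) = 3.89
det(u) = 0.90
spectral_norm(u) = 2.66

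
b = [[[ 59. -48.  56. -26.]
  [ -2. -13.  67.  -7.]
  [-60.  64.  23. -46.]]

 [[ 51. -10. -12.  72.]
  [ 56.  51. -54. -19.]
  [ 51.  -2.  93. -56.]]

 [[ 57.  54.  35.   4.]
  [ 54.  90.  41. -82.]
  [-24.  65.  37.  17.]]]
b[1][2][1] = -2.0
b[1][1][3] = -19.0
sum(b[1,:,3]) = -3.0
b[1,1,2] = -54.0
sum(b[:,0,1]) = -4.0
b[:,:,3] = [[-26.0, -7.0, -46.0], [72.0, -19.0, -56.0], [4.0, -82.0, 17.0]]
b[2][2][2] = 37.0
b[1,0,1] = -10.0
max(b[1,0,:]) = 72.0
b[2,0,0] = 57.0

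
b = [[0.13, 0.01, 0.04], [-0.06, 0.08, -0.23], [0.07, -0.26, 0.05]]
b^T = [[0.13, -0.06, 0.07], [0.01, 0.08, -0.26], [0.04, -0.23, 0.05]]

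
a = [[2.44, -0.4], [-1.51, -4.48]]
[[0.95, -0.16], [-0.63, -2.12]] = a @ [[0.39, 0.01],  [0.01, 0.47]]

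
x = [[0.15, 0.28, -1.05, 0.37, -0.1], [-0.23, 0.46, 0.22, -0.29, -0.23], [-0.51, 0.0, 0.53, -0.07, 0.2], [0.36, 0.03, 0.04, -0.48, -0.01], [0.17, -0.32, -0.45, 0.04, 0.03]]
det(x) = -0.025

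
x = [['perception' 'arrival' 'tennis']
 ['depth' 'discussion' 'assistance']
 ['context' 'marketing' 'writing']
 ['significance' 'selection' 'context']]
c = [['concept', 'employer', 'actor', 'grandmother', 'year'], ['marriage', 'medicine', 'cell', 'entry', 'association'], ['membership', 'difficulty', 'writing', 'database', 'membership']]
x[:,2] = ['tennis', 'assistance', 'writing', 'context']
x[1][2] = 'assistance'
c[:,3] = ['grandmother', 'entry', 'database']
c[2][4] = 'membership'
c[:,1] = ['employer', 'medicine', 'difficulty']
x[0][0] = 'perception'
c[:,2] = ['actor', 'cell', 'writing']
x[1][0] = 'depth'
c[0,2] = 'actor'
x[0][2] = 'tennis'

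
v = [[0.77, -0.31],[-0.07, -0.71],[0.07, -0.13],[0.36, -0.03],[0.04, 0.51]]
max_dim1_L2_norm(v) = 0.83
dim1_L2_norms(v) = [0.83, 0.71, 0.15, 0.36, 0.51]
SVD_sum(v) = [[0.39, -0.57], [0.31, -0.45], [0.08, -0.12], [0.13, -0.19], [-0.23, 0.33]] + [[0.38, 0.26], [-0.38, -0.26], [-0.01, -0.01], [0.23, 0.16], [0.27, 0.18]]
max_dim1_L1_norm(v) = 1.08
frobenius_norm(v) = 1.27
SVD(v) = [[-0.69, 0.59], [-0.54, -0.59], [-0.15, -0.02], [-0.23, 0.36], [0.4, 0.41]] @ diag([1.0039015806849705, 0.777291204310339]) @ [[-0.57, 0.82], [0.82, 0.57]]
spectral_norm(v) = 1.00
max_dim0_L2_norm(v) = 0.94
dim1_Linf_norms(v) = [0.77, 0.71, 0.13, 0.36, 0.51]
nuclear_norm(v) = 1.78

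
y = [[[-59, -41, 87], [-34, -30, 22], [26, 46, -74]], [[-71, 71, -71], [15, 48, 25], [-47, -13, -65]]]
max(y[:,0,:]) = 87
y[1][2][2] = -65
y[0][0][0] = -59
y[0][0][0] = -59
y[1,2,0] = -47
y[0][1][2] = 22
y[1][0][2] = -71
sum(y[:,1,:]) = 46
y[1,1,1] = 48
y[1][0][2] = -71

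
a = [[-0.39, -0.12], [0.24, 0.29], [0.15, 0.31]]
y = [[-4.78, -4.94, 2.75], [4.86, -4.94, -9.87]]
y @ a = [[1.09,  -0.01], [-4.56,  -5.08]]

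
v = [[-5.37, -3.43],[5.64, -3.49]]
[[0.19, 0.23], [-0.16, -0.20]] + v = [[-5.18,-3.20], [5.48,-3.69]]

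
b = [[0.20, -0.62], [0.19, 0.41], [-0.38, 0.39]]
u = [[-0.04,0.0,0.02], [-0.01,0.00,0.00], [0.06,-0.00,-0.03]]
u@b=[[-0.02,0.03],[-0.0,0.01],[0.02,-0.05]]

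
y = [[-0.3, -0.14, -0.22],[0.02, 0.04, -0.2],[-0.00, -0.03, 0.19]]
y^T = [[-0.3, 0.02, -0.0], [-0.14, 0.04, -0.03], [-0.22, -0.20, 0.19]]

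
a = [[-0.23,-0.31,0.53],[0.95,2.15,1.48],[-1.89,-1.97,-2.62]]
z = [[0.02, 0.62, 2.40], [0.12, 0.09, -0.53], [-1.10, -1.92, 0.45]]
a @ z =[[-0.62, -1.19, -0.15],[-1.35, -2.06, 1.81],[2.61, 3.68, -4.67]]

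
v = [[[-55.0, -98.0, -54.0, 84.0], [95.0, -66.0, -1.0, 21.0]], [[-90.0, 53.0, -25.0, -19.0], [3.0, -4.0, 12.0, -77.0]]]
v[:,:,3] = [[84.0, 21.0], [-19.0, -77.0]]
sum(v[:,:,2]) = -68.0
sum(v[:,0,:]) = -204.0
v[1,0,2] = -25.0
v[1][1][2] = 12.0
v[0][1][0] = 95.0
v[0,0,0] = -55.0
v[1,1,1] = -4.0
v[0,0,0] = -55.0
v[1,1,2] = 12.0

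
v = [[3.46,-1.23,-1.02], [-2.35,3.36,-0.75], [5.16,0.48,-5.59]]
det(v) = -23.99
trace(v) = 1.23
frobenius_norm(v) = 9.49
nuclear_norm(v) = 13.44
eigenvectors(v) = [[-0.14, 0.54, -0.52], [-0.13, 0.69, 0.83], [-0.98, 0.48, -0.21]]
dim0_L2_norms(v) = [6.64, 3.61, 5.73]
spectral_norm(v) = 8.37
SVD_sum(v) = [[2.65, -0.30, -2.15],[-1.27, 0.14, 1.03],[5.77, -0.66, -4.68]] + [[0.51, -1.26, 0.81], [-1.24, 3.04, -1.96], [-0.51, 1.25, -0.8]] + [[0.3, 0.33, 0.32], [0.16, 0.18, 0.18], [-0.10, -0.11, -0.11]]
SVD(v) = [[-0.41,0.36,-0.84],[0.20,-0.86,-0.46],[-0.89,-0.35,0.28]] @ diag([8.369199153499617, 4.420367067262367, 0.6484292711804498]) @ [[-0.77,0.09,0.63], [0.33,-0.79,0.51], [-0.54,-0.60,-0.59]]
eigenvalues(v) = [-4.78, 1.0, 5.02]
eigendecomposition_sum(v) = [[0.52,0.12,-0.78],[0.49,0.12,-0.72],[3.64,0.87,-5.42]] + [[0.65, 0.37, -0.14], [0.83, 0.47, -0.18], [0.57, 0.32, -0.13]] + [[2.28, -1.72, -0.1], [-3.67, 2.77, 0.16], [0.94, -0.71, -0.04]]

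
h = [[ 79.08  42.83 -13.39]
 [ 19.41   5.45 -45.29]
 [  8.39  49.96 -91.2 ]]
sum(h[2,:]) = -32.85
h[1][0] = 19.41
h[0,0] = 79.08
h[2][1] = 49.96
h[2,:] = [8.39, 49.96, -91.2]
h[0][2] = -13.39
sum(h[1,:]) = -20.43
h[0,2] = -13.39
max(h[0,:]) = 79.08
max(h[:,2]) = -13.39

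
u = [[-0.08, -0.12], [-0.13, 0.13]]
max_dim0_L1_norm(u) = 0.25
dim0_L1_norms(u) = [0.21, 0.25]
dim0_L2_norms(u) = [0.15, 0.18]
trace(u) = 0.05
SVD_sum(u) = [[0.03, -0.05],  [-0.09, 0.15]] + [[-0.11, -0.07],[-0.04, -0.02]]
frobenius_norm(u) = 0.23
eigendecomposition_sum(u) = [[-0.11, -0.05], [-0.06, -0.02]] + [[0.03, -0.07],[-0.07, 0.15]]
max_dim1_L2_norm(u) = 0.18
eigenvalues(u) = [-0.14, 0.19]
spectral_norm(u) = 0.19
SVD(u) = [[-0.33, 0.94],[0.94, 0.33]] @ diag([0.188743374741109, 0.13775317960518116]) @ [[-0.51,0.86], [-0.86,-0.51]]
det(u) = -0.03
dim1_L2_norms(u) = [0.14, 0.18]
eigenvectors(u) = [[-0.90, 0.41], [-0.44, -0.91]]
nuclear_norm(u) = 0.33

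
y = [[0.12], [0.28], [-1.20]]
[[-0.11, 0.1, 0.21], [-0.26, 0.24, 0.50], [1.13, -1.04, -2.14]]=y@ [[-0.94, 0.87, 1.78]]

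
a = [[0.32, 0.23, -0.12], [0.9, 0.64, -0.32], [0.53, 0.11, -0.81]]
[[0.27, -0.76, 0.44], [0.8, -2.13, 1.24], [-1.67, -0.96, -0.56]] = a @ [[1.54, -2.37, 0.71], [0.67, -0.19, 1.63], [3.16, -0.39, 1.38]]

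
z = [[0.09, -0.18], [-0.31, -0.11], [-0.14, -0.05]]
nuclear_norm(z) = 0.56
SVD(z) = [[-0.1, -1.00], [0.91, -0.09], [0.41, -0.04]] @ diag([0.3621691213291879, 0.19908171075124897]) @ [[-0.96, -0.28],[-0.28, 0.96]]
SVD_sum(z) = [[0.03, 0.01], [-0.31, -0.09], [-0.14, -0.04]] + [[0.06, -0.19], [0.00, -0.02], [0.0, -0.01]]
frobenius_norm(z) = 0.41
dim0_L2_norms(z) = [0.35, 0.22]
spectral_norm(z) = 0.36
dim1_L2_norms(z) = [0.2, 0.33, 0.15]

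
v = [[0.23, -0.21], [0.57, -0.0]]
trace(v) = 0.23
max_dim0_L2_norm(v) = 0.61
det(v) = 0.12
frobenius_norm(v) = 0.65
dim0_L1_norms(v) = [0.8, 0.21]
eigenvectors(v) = [[(0.17+0.49j), (0.17-0.49j)], [(0.85+0j), 0.85-0.00j]]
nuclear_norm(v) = 0.81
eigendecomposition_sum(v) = [[(0.12+0.14j),  -0.11+0.04j], [0.28-0.10j,  0.00+0.18j]] + [[(0.12-0.14j),(-0.11-0.04j)], [0.28+0.10j,0.00-0.18j]]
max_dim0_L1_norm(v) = 0.8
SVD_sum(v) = [[0.25, -0.04], [0.56, -0.08]] + [[-0.02, -0.17], [0.01, 0.08]]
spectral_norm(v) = 0.62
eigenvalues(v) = [(0.12+0.33j), (0.12-0.33j)]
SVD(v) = [[-0.41, -0.91],[-0.91, 0.41]] @ diag([0.6202018644111778, 0.1930016771453012]) @ [[-0.99,0.14], [0.14,0.99]]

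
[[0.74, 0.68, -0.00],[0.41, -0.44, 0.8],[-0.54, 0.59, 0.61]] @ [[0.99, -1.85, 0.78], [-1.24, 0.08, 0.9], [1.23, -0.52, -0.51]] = [[-0.11, -1.31, 1.19],[1.94, -1.21, -0.48],[-0.52, 0.73, -0.20]]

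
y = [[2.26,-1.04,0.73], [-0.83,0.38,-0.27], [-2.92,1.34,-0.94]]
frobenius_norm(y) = 4.34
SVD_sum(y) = [[2.26, -1.04, 0.73], [-0.83, 0.38, -0.27], [-2.92, 1.34, -0.94]] + [[-0.00, -0.00, 0.0],[0.0, 0.00, -0.00],[-0.0, -0.00, 0.0]] + [[-0.0, -0.00, -0.00], [-0.0, -0.00, -0.00], [-0.0, -0.0, -0.00]]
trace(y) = 1.70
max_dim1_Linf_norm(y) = 2.92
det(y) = -0.00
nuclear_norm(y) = 4.35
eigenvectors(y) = [[-0.6, -0.35, -0.27], [0.22, -0.10, -0.87], [0.77, 0.93, -0.41]]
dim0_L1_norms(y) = [6.01, 2.76, 1.94]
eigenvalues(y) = [1.7, 0.01, -0.0]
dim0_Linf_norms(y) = [2.92, 1.34, 0.94]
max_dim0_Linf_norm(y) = 2.92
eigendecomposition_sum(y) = [[2.26, -1.04, 0.73],[-0.83, 0.38, -0.27],[-2.93, 1.35, -0.95]] + [[-0.0,0.0,-0.00],[-0.00,0.00,-0.00],[0.01,-0.01,0.01]] + [[-0.0, -0.00, -0.0], [-0.0, -0.0, -0.00], [-0.00, -0.0, -0.0]]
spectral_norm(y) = 4.34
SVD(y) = [[-0.60, 0.41, 0.69],[0.22, -0.74, 0.63],[0.77, 0.53, 0.35]] @ diag([4.339802507707654, 0.002950231679731354, 0.0023431234264597776]) @ [[-0.87, 0.4, -0.28], [-0.32, -0.03, 0.95], [-0.37, -0.92, -0.16]]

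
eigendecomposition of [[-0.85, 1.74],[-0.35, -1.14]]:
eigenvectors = [[(0.91+0j), (0.91-0j)],[-0.08+0.40j, (-0.08-0.4j)]]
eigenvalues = [(-0.99+0.77j), (-0.99-0.77j)]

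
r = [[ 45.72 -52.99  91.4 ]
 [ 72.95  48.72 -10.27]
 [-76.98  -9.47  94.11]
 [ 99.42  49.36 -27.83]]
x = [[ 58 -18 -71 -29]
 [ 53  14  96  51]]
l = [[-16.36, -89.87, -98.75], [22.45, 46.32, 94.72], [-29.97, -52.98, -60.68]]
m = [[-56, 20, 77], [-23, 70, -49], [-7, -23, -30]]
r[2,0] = -76.98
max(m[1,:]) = 70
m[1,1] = 70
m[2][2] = -30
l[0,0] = -16.36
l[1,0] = 22.45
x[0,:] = [58, -18, -71, -29]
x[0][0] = 58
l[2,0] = -29.97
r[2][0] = -76.98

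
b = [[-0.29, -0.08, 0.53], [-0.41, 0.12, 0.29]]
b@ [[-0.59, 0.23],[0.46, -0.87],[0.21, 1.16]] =[[0.25, 0.62], [0.36, 0.14]]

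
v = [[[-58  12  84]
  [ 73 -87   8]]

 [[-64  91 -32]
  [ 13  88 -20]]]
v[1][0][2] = -32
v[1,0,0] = -64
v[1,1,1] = 88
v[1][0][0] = -64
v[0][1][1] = -87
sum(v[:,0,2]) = 52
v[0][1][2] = 8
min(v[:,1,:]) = -87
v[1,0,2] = -32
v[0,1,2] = 8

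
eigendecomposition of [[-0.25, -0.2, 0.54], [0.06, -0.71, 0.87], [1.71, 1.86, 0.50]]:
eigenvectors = [[-0.23, -0.76, -0.34], [-0.34, 0.57, -0.59], [-0.91, 0.31, 0.74]]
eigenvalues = [1.63, -0.32, -1.77]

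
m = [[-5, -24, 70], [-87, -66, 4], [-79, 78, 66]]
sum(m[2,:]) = 65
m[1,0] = -87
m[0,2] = 70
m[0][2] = 70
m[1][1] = -66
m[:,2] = [70, 4, 66]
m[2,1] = 78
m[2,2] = 66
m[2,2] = 66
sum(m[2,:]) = 65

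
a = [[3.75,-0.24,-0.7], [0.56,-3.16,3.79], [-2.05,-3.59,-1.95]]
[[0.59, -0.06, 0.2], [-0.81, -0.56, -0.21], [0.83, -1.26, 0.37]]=a@[[0.09, 0.02, 0.03],[-0.11, 0.29, -0.06],[-0.32, 0.09, -0.11]]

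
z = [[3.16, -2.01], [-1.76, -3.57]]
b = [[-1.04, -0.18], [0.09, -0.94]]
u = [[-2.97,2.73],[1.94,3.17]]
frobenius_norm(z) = 5.47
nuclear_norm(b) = 2.00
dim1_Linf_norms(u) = [2.97, 3.17]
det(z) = -14.82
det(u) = -14.71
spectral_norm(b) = 1.07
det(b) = 0.99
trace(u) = 0.20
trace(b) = -1.98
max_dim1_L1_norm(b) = 1.22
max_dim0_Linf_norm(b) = 1.04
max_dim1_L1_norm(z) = 5.33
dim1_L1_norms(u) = [5.7, 5.11]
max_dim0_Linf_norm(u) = 3.17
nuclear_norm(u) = 7.71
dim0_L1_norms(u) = [4.91, 5.9]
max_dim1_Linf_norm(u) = 3.17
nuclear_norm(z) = 7.71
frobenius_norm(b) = 1.42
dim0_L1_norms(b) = [1.13, 1.12]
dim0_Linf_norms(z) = [3.16, 3.57]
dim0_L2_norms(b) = [1.04, 0.96]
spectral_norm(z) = 4.10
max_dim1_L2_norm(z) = 3.98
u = b @ z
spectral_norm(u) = 4.26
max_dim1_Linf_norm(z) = 3.57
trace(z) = -0.41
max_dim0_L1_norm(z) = 5.58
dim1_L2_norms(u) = [4.03, 3.72]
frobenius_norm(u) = 5.49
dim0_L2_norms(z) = [3.62, 4.1]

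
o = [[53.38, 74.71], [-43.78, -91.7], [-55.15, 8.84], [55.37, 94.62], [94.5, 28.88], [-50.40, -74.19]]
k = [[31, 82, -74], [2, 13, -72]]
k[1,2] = -72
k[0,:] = [31, 82, -74]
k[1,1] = 13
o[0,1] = 74.71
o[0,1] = 74.71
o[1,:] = [-43.78, -91.7]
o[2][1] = 8.84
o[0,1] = 74.71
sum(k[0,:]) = 39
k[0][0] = 31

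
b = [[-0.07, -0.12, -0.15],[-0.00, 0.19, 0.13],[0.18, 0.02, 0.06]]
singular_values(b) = [0.32, 0.17, 0.03]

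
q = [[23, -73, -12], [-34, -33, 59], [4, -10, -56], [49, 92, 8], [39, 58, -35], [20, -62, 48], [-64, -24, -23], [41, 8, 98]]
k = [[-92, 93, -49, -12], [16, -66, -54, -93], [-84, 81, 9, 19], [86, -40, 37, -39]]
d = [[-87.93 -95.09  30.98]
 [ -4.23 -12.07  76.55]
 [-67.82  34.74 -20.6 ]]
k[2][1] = 81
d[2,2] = -20.6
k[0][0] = -92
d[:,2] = [30.98, 76.55, -20.6]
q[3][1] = 92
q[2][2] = -56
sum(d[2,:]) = -53.67999999999999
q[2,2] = -56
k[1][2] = -54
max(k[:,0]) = 86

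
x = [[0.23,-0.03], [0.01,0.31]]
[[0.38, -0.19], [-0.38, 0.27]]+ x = [[0.61, -0.22],[-0.37, 0.58]]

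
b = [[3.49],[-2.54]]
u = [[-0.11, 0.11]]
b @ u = [[-0.38, 0.38], [0.28, -0.28]]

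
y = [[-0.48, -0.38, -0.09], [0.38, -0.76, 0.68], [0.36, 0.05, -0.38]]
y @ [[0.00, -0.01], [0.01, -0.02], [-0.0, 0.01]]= [[-0.00, 0.01], [-0.01, 0.02], [0.0, -0.01]]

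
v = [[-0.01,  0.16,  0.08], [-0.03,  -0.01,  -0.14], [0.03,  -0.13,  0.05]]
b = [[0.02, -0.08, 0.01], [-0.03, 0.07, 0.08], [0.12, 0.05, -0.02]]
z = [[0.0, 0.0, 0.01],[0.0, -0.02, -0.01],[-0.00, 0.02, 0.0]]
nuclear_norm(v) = 0.38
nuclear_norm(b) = 0.31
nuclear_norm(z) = 0.04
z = b @ v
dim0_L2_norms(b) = [0.13, 0.12, 0.08]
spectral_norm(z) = 0.03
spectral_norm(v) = 0.21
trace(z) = -0.02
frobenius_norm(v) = 0.27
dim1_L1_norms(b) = [0.11, 0.18, 0.19]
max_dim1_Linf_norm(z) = 0.02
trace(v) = 0.03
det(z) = 0.00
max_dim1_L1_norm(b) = 0.19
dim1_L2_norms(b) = [0.08, 0.11, 0.13]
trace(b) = 0.07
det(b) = -0.00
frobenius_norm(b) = 0.19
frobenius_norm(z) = 0.03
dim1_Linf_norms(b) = [0.08, 0.08, 0.12]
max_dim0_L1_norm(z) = 0.04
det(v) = 0.00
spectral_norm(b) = 0.13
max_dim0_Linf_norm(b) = 0.12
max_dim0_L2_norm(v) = 0.21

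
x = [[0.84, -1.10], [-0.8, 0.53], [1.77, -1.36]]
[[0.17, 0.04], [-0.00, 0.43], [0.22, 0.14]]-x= [[-0.67, 1.14], [0.8, -0.10], [-1.55, 1.50]]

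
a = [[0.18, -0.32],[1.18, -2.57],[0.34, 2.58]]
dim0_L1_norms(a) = [1.7, 5.47]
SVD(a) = [[-0.09, 0.11],[-0.74, 0.66],[0.67, 0.74]] @ diag([3.7100320211837454, 1.067596553849463]) @ [[-0.18, 0.98], [0.98, 0.18]]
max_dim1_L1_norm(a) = 3.75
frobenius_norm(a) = 3.86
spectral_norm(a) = 3.71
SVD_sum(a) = [[0.06, -0.34], [0.49, -2.7], [-0.44, 2.44]] + [[0.12,0.02],[0.69,0.13],[0.78,0.14]]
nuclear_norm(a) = 4.78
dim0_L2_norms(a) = [1.24, 3.66]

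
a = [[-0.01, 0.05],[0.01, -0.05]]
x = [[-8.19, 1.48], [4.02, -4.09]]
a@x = [[0.28, -0.22], [-0.28, 0.22]]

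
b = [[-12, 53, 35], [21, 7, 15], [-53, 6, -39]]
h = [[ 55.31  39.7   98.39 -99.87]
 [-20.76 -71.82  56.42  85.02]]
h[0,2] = 98.39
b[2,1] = 6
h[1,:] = [-20.76, -71.82, 56.42, 85.02]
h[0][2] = 98.39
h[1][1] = -71.82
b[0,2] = 35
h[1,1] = -71.82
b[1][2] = 15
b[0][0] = -12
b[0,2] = 35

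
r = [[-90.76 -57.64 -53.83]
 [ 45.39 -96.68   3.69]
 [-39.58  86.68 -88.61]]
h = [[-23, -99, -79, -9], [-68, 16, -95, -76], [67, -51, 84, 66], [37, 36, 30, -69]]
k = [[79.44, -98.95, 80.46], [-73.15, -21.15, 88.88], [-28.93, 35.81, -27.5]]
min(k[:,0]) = -73.15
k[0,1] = -98.95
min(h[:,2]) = -95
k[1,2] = 88.88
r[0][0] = -90.76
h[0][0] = -23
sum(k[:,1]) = -84.28999999999999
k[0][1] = -98.95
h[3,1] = 36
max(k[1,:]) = 88.88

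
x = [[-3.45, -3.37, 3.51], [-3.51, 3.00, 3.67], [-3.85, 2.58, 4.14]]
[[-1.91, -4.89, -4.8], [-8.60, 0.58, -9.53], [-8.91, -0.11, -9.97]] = x @ [[-0.18, -0.50, 1.85],[-1.01, 0.88, -0.72],[-1.69, -1.04, -0.24]]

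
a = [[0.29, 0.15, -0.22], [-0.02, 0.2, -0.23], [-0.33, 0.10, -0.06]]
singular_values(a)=[0.47, 0.39, 0.0]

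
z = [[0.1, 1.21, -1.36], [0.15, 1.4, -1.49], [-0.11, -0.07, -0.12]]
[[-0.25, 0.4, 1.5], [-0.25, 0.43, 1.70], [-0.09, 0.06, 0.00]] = z @ [[0.41, 0.13, 0.05], [0.13, -0.23, 0.7], [0.33, -0.49, -0.48]]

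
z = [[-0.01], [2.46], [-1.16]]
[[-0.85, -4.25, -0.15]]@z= [[-10.27]]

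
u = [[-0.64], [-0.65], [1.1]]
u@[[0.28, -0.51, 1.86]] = [[-0.18, 0.33, -1.19], [-0.18, 0.33, -1.21], [0.31, -0.56, 2.05]]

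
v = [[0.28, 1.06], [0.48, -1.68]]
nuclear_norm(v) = 2.49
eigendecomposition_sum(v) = [[0.46, 0.22], [0.1, 0.05]] + [[-0.18,0.84], [0.38,-1.73]]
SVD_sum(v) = [[-0.14, 1.00], [0.24, -1.71]] + [[0.42,0.06], [0.24,0.03]]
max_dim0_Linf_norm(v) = 1.68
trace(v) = -1.40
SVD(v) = [[-0.5, 0.86],[0.86, 0.5]] @ diag([2.0040084366141246, 0.4886206974529552]) @ [[0.14,-0.99], [0.99,0.14]]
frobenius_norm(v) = 2.06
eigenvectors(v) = [[0.98, -0.44],[0.21, 0.90]]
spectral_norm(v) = 2.00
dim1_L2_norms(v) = [1.1, 1.75]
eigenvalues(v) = [0.51, -1.91]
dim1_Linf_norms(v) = [1.06, 1.68]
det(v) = -0.98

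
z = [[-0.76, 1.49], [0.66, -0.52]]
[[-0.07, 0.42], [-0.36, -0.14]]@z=[[0.33, -0.32], [0.18, -0.46]]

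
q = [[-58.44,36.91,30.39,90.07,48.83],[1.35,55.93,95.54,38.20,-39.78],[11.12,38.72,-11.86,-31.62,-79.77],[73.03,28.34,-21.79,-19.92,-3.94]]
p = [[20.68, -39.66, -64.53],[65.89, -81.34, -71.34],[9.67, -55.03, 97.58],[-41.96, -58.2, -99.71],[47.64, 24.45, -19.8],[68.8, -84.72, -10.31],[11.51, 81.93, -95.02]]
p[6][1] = 81.93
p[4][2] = -19.8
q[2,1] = 38.72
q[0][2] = 30.39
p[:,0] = [20.68, 65.89, 9.67, -41.96, 47.64, 68.8, 11.51]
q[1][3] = 38.2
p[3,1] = -58.2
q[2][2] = -11.86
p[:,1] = [-39.66, -81.34, -55.03, -58.2, 24.45, -84.72, 81.93]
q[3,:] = [73.03, 28.34, -21.79, -19.92, -3.94]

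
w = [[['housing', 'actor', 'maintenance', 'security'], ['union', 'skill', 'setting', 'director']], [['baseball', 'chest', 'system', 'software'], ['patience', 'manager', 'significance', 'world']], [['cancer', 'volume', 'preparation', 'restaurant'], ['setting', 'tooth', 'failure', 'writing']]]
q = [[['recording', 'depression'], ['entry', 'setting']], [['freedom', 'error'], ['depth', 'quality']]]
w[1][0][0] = 'baseball'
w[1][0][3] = 'software'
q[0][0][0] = 'recording'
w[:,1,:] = [['union', 'skill', 'setting', 'director'], ['patience', 'manager', 'significance', 'world'], ['setting', 'tooth', 'failure', 'writing']]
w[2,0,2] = 'preparation'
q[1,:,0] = ['freedom', 'depth']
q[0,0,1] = 'depression'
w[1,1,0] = 'patience'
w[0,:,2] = ['maintenance', 'setting']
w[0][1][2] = 'setting'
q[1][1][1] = 'quality'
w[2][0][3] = 'restaurant'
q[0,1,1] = 'setting'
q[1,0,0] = 'freedom'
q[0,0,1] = 'depression'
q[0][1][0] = 'entry'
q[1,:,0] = ['freedom', 'depth']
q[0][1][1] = 'setting'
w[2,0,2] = 'preparation'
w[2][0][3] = 'restaurant'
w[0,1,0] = 'union'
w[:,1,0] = ['union', 'patience', 'setting']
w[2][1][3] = 'writing'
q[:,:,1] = [['depression', 'setting'], ['error', 'quality']]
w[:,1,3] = ['director', 'world', 'writing']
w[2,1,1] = 'tooth'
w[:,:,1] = [['actor', 'skill'], ['chest', 'manager'], ['volume', 'tooth']]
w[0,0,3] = 'security'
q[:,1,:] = [['entry', 'setting'], ['depth', 'quality']]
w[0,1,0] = 'union'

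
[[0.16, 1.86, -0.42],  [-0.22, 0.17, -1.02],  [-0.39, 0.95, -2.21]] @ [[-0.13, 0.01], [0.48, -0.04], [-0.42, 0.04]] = [[1.05, -0.09],[0.54, -0.05],[1.43, -0.13]]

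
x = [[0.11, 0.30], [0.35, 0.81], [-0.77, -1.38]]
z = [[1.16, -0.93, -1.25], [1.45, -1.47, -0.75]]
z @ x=[[0.76, 1.32], [0.22, 0.28]]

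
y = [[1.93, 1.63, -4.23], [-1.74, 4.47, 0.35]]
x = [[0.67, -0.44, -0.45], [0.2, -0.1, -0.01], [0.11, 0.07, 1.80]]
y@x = [[1.15, -1.31, -8.50], [-0.23, 0.34, 1.37]]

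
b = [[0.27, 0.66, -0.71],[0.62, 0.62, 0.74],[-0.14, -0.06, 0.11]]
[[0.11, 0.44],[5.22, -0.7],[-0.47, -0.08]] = b @ [[4.95,  0.00], [0.67,  -0.18], [2.35,  -0.79]]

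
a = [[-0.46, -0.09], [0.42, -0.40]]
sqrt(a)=[[0.04, -0.31], [1.47, 0.25]]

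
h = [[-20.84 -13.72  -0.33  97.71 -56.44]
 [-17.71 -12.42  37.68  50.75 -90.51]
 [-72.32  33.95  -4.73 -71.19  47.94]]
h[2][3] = -71.19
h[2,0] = -72.32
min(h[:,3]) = -71.19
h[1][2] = 37.68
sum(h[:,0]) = -110.86999999999999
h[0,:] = [-20.84, -13.72, -0.33, 97.71, -56.44]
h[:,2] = [-0.33, 37.68, -4.73]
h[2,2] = -4.73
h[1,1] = -12.42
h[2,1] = 33.95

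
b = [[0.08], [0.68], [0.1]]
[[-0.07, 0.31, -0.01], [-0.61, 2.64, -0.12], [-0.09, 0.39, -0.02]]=b@[[-0.90,3.88,-0.18]]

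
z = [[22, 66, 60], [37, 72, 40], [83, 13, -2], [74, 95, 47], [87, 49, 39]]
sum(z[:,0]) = 303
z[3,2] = 47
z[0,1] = 66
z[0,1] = 66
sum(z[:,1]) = 295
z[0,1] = 66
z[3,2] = 47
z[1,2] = 40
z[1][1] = 72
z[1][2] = 40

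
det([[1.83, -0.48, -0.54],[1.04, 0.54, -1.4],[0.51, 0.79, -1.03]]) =0.540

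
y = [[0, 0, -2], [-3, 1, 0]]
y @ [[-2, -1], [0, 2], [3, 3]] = [[-6, -6], [6, 5]]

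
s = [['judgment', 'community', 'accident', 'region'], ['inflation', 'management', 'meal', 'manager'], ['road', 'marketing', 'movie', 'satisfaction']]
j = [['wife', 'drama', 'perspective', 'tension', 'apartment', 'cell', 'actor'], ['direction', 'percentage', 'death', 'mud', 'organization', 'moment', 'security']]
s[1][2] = 'meal'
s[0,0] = 'judgment'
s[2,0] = 'road'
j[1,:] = ['direction', 'percentage', 'death', 'mud', 'organization', 'moment', 'security']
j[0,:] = ['wife', 'drama', 'perspective', 'tension', 'apartment', 'cell', 'actor']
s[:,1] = ['community', 'management', 'marketing']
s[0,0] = 'judgment'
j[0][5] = 'cell'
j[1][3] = 'mud'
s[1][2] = 'meal'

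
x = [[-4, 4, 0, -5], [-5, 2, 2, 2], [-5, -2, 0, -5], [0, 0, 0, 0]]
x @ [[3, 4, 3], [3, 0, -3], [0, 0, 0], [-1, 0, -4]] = [[5, -16, -4], [-11, -20, -29], [-16, -20, 11], [0, 0, 0]]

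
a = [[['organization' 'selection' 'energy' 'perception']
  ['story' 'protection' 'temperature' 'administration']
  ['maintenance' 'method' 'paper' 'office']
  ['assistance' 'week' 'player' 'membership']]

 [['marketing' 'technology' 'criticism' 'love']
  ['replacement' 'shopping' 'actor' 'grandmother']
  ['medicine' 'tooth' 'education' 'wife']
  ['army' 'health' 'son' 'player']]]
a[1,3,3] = 'player'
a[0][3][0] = 'assistance'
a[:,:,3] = [['perception', 'administration', 'office', 'membership'], ['love', 'grandmother', 'wife', 'player']]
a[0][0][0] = 'organization'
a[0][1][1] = 'protection'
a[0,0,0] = 'organization'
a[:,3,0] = ['assistance', 'army']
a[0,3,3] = 'membership'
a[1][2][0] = 'medicine'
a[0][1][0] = 'story'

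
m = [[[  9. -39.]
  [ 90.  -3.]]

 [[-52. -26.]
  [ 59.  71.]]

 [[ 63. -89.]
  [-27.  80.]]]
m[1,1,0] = 59.0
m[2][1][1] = 80.0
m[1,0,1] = -26.0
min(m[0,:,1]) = -39.0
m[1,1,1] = 71.0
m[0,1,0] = 90.0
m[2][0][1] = -89.0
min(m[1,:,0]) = -52.0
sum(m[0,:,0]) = 99.0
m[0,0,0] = 9.0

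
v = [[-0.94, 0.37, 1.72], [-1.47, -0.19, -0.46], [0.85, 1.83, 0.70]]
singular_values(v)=[2.44, 2.01, 0.97]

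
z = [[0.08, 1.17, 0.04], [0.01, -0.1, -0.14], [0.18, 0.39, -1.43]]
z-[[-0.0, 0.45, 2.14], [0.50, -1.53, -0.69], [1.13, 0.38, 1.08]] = [[0.08, 0.72, -2.1], [-0.49, 1.43, 0.55], [-0.95, 0.01, -2.51]]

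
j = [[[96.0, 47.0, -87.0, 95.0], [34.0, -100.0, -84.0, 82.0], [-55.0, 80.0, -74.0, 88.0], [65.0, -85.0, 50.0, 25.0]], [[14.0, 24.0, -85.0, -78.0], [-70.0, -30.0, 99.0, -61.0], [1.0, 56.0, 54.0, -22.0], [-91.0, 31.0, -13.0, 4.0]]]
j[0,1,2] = -84.0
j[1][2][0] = 1.0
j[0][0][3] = 95.0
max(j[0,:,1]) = 80.0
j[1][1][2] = 99.0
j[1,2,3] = -22.0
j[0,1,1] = -100.0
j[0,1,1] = -100.0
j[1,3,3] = 4.0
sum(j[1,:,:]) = -167.0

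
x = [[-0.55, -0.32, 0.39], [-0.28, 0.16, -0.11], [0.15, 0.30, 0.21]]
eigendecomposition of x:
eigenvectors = [[(0.94+0j), 0.22-0.30j, 0.22+0.30j], [(0.26+0j), (0.04+0.64j), 0.04-0.64j], [-0.23+0.00j, 0.67+0.00j, (0.67-0j)]]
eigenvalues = [(-0.74+0j), (0.28+0.22j), (0.28-0.22j)]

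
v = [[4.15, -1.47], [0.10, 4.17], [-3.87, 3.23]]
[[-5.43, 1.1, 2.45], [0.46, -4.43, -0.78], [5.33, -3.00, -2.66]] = v@[[-1.26,-0.11,0.52],[0.14,-1.06,-0.2]]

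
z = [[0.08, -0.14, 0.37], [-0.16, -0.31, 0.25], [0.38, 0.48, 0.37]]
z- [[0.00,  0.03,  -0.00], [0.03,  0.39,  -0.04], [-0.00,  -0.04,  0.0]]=[[0.08, -0.17, 0.37], [-0.19, -0.7, 0.29], [0.38, 0.52, 0.37]]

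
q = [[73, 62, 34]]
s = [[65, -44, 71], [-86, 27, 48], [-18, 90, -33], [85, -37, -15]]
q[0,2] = 34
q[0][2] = 34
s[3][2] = -15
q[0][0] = 73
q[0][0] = 73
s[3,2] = -15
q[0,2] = 34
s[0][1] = -44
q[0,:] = [73, 62, 34]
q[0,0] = 73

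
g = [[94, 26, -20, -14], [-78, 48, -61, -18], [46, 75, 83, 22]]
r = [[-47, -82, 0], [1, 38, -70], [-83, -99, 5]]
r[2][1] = -99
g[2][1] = 75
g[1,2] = -61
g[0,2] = -20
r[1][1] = 38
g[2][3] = 22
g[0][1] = 26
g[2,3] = 22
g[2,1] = 75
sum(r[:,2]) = -65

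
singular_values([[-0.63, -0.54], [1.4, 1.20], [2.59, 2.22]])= [3.97, 0.0]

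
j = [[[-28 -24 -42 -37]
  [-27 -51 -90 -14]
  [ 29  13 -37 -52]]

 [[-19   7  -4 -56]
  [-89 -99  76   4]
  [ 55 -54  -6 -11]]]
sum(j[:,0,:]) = -203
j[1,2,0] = 55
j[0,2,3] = -52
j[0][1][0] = -27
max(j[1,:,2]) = 76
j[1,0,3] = -56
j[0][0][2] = -42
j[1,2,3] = -11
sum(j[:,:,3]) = -166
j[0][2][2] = -37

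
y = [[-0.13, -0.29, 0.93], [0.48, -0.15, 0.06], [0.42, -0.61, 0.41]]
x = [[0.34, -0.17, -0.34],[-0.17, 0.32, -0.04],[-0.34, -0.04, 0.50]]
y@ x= [[-0.31, -0.11, 0.52], [0.17, -0.13, -0.13], [0.11, -0.28, 0.09]]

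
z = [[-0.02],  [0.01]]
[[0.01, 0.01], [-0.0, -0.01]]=z@[[-0.33,  -0.55]]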